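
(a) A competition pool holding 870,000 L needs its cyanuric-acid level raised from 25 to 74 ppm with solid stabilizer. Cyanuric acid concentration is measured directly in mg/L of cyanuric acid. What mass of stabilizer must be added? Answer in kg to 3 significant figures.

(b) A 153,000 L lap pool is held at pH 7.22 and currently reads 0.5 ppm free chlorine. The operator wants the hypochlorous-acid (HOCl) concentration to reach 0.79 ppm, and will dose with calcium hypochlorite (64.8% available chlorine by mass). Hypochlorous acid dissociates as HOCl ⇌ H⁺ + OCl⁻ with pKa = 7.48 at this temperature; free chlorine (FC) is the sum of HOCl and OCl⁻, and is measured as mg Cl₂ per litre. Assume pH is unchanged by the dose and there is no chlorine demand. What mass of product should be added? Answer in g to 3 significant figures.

(a) 42.6 kg; (b) 171 g

(a) CYA to add: (74 − 25) = 49 mg/L × 870,000 L = 42,630 g cyanuric acid.

(b) [OCl⁻]/[HOCl] = 10^(pH − pKa) = 10^(7.22 − 7.48) = 0.5495; fraction as HOCl = 1/(1 + 0.5495) = 0.6454.
(b) Free chlorine required for 0.79 ppm HOCl: 0.79 / 0.6454 = 1.224 ppm.
(b) FC to add: 1.224 − 0.5 = 0.7241 mg/L as Cl₂.
(b) Cl₂ equivalent: 0.7241 mg/L × 153,000 L = 110.8 g.
(b) Product at 64.8% available Cl: 110.8 / 0.648 = 171 g.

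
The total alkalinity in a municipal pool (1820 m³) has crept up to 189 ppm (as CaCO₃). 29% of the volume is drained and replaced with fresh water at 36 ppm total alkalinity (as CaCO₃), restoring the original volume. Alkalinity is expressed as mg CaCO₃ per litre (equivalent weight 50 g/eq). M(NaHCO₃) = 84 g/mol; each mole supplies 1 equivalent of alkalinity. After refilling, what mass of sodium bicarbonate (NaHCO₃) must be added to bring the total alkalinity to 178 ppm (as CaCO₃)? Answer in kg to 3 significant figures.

Volume: 1820 m³ = 1,820,000 L.
After draining 29% and refilling: 189 × 0.71 + 36 × 0.29 = 144.63 ppm.
Deficit to target: 178 − 144.63 = 33.37 mg/L.
As CaCO₃: 33.37 mg/L × 1,820,000 L = 60,730 g; ÷ 50 g/eq ÷ 1 = 1215 mol NaHCO₃.
Mass: 1215 × 84 = 102,000 g.

102 kg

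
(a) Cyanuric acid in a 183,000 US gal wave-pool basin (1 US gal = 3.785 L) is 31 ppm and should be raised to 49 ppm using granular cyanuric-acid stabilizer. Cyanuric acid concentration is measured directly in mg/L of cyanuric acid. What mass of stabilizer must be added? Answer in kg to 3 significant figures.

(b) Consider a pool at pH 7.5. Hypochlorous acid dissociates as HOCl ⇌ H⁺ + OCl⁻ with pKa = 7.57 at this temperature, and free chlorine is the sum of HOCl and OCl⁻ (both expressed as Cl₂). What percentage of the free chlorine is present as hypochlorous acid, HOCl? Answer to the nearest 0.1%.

(a) 12.5 kg; (b) 54.0%

(a) Volume: 183,000 US gal × 3.785 L/gal = 692,655 L.
(a) CYA to add: (49 − 31) = 18 mg/L × 692,655 L = 12,470 g cyanuric acid.

(b) [OCl⁻]/[HOCl] = 10^(pH − pKa) = 10^(7.5 − 7.57) = 10^-0.07 = 0.8511.
(b) Fraction as HOCl = 1 / (1 + 0.8511) = 0.5402.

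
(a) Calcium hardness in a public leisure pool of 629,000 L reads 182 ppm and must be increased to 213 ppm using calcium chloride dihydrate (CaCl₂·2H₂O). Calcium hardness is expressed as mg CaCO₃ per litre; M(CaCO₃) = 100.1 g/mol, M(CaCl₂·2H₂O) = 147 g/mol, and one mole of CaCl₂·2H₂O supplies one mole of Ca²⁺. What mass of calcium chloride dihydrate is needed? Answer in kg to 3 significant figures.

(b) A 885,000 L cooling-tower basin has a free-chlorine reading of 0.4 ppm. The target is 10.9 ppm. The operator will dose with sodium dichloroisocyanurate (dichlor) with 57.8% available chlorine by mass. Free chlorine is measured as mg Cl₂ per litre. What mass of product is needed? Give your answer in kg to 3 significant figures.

(a) Hardness to add: (213 − 182) = 31 mg/L as CaCO₃ × 629,000 L = 19,500 g as CaCO₃.
(a) Moles of Ca²⁺ (1 mol Ca²⁺ ≡ 1 mol CaCO₃): 19,500 / 100.1 g/mol = 194.8 mol.
(a) Mass of CaCl₂·2H₂O: 194.8 × 147 = 28,630 g.

(b) Chlorine deficit: 10.9 − 0.4 = 10.5 ppm = 10.5 mg/L as Cl₂.
(b) Cl₂ equivalent needed: 10.5 mg/L × 885,000 L = 9,292,000 mg = 9292 g.
(b) Product at 57.8% available chlorine: 9292 / 0.578 = 16,080 g.

(a) 28.6 kg; (b) 16.1 kg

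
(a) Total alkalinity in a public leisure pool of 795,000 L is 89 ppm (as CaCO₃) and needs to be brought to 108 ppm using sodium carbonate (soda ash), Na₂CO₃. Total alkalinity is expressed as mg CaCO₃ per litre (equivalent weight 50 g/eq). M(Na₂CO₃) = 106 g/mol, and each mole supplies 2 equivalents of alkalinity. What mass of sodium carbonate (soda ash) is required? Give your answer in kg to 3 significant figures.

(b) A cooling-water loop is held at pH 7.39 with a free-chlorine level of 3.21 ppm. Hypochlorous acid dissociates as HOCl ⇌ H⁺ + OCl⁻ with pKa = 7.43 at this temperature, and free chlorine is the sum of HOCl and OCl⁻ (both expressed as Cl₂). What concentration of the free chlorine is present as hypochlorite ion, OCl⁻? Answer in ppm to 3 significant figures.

(a) Alkalinity to add: (108 − 89) = 19 mg/L as CaCO₃ × 795,000 L = 15,100 g as CaCO₃.
(a) Equivalents: 15,100 g ÷ 50 g/eq = 302.1 eq.
(a) Each mole of Na₂CO₃ supplies 2 eq, so 302.1 / 2 = 151.1 mol.
(a) Mass: 151.1 mol × 106 g/mol = 16,010 g.

(b) [OCl⁻]/[HOCl] = 10^(pH − pKa) = 10^(7.39 − 7.43) = 10^-0.04 = 0.912.
(b) Fraction as HOCl = 1 / (1 + 0.912) = 0.523.
(b) OCl⁻ = (1 − 0.523) × 3.21 ppm = 1.531 ppm.

(a) 16.0 kg; (b) 1.53 ppm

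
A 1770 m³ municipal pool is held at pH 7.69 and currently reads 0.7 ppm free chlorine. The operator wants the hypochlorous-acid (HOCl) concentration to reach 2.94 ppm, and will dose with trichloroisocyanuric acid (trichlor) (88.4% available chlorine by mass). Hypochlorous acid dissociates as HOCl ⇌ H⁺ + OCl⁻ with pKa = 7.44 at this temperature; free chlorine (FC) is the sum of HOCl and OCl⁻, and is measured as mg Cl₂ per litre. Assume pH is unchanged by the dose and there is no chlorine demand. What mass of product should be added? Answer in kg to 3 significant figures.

15.0 kg

Volume: 1770 m³ = 1,770,000 L.
[OCl⁻]/[HOCl] = 10^(pH − pKa) = 10^(7.69 − 7.44) = 1.778; fraction as HOCl = 1/(1 + 1.778) = 0.3599.
Free chlorine required for 2.94 ppm HOCl: 2.94 / 0.3599 = 8.168 ppm.
FC to add: 8.168 − 0.7 = 7.468 mg/L as Cl₂.
Cl₂ equivalent: 7.468 mg/L × 1,770,000 L = 13,220 g.
Product at 88.4% available Cl: 13,220 / 0.884 = 14,950 g.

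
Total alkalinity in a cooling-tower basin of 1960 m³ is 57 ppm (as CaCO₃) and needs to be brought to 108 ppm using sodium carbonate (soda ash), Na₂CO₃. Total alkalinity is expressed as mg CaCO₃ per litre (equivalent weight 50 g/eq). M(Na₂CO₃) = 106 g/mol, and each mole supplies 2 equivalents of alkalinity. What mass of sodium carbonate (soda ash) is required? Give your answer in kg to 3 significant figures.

Volume: 1960 m³ = 1,960,000 L.
Alkalinity to add: (108 − 57) = 51 mg/L as CaCO₃ × 1,960,000 L = 99,960 g as CaCO₃.
Equivalents: 99,960 g ÷ 50 g/eq = 1999 eq.
Each mole of Na₂CO₃ supplies 2 eq, so 1999 / 2 = 999.6 mol.
Mass: 999.6 mol × 106 g/mol = 106,000 g.

106 kg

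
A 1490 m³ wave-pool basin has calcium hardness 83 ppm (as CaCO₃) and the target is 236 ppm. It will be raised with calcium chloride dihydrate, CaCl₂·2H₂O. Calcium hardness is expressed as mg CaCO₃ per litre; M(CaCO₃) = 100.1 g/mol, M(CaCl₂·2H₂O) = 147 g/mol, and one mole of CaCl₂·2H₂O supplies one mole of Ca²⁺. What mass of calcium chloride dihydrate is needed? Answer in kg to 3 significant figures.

Volume: 1490 m³ = 1,490,000 L.
Hardness to add: (236 − 83) = 153 mg/L as CaCO₃ × 1,490,000 L = 228,000 g as CaCO₃.
Moles of Ca²⁺ (1 mol Ca²⁺ ≡ 1 mol CaCO₃): 228,000 / 100.1 g/mol = 2277 mol.
Mass of CaCl₂·2H₂O: 2277 × 147 = 334,800 g.

335 kg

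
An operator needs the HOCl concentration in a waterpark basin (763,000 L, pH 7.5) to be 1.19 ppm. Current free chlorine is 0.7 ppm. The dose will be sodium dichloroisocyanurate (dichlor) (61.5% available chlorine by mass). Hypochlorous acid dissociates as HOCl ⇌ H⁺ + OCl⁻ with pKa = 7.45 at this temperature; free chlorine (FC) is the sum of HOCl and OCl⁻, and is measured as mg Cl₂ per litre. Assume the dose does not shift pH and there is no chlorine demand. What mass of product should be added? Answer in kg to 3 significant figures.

2.26 kg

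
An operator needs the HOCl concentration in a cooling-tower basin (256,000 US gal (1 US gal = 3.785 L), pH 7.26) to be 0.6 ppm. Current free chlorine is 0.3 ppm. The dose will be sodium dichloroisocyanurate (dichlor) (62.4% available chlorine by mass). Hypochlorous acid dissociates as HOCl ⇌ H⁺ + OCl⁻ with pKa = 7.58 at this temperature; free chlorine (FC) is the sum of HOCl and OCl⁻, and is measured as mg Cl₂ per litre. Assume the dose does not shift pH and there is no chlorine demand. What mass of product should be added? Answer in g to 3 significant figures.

912 g

Volume: 256,000 US gal × 3.785 L/gal = 968,960 L.
[OCl⁻]/[HOCl] = 10^(pH − pKa) = 10^(7.26 − 7.58) = 0.4786; fraction as HOCl = 1/(1 + 0.4786) = 0.6763.
Free chlorine required for 0.6 ppm HOCl: 0.6 / 0.6763 = 0.8872 ppm.
FC to add: 0.8872 − 0.3 = 0.5872 mg/L as Cl₂.
Cl₂ equivalent: 0.5872 mg/L × 968,960 L = 569 g.
Product at 62.4% available Cl: 569 / 0.624 = 911.8 g.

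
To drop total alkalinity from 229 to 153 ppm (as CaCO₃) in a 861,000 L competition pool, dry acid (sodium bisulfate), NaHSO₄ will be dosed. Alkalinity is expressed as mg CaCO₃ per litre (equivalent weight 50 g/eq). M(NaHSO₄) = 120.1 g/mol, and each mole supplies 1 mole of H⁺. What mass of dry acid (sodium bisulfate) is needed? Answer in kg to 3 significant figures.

157 kg

Alkalinity to neutralize: (229 − 153) = 76 mg/L as CaCO₃ × 861,000 L = 65,440 g as CaCO₃.
Equivalents of H⁺ required: 65,440 ÷ 50 g/eq = 1309 eq = 1309 mol NaHSO₄.
Mass of NaHSO₄: 1309 × 120.1 = 157,200 g.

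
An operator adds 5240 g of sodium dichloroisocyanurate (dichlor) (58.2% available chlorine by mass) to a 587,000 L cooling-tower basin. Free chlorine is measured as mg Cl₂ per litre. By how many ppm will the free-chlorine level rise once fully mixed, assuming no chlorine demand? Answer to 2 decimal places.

5.20 ppm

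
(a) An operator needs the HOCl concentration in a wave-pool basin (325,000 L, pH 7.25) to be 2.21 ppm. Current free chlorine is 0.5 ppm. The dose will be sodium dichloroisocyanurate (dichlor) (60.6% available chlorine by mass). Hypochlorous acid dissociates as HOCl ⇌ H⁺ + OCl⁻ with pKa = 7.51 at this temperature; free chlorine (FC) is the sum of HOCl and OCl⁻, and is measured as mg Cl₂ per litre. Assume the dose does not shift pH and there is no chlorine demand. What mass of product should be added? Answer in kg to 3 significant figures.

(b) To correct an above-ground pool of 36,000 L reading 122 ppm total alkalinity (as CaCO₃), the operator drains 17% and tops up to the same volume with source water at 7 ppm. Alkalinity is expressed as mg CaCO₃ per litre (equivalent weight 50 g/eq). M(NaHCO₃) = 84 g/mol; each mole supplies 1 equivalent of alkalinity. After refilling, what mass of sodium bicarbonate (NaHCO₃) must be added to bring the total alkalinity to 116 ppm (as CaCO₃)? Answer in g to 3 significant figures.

(a) 1.57 kg; (b) 820 g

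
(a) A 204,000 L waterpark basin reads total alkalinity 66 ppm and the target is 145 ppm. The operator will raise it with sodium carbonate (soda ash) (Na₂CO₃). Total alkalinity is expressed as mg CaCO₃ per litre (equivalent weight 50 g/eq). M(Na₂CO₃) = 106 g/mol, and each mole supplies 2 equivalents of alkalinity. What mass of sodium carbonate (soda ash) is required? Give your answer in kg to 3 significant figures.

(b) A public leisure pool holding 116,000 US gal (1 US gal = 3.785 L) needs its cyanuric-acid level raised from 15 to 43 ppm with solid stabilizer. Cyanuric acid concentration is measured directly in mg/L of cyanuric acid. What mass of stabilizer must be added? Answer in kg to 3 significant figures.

(a) 17.1 kg; (b) 12.3 kg

(a) Alkalinity to add: (145 − 66) = 79 mg/L as CaCO₃ × 204,000 L = 16,120 g as CaCO₃.
(a) Equivalents: 16,120 g ÷ 50 g/eq = 322.3 eq.
(a) Each mole of Na₂CO₃ supplies 2 eq, so 322.3 / 2 = 161.2 mol.
(a) Mass: 161.2 mol × 106 g/mol = 17,080 g.

(b) Volume: 116,000 US gal × 3.785 L/gal = 439,060 L.
(b) CYA to add: (43 − 15) = 28 mg/L × 439,060 L = 12,290 g cyanuric acid.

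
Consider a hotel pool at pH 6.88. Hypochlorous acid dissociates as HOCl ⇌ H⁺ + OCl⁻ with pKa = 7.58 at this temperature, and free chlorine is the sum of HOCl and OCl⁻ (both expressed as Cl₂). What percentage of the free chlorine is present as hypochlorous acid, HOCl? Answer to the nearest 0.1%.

83.4%

[OCl⁻]/[HOCl] = 10^(pH − pKa) = 10^(6.88 − 7.58) = 10^-0.70 = 0.1995.
Fraction as HOCl = 1 / (1 + 0.1995) = 0.8337.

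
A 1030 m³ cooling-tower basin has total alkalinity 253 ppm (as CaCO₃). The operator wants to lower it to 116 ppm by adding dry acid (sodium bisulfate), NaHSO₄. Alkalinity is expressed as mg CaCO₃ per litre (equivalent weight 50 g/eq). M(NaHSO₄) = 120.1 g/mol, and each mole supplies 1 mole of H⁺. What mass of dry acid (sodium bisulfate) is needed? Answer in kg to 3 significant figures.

339 kg

Volume: 1030 m³ = 1,030,000 L.
Alkalinity to neutralize: (253 − 116) = 137 mg/L as CaCO₃ × 1,030,000 L = 141,100 g as CaCO₃.
Equivalents of H⁺ required: 141,100 ÷ 50 g/eq = 2822 eq = 2822 mol NaHSO₄.
Mass of NaHSO₄: 2822 × 120.1 = 338,900 g.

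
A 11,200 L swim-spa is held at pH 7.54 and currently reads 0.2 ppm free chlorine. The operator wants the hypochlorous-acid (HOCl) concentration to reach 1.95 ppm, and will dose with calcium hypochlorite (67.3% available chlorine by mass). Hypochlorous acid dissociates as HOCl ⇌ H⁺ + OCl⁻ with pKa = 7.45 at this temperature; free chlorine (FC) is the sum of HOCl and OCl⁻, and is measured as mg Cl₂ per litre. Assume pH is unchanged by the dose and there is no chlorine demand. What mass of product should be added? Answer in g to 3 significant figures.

[OCl⁻]/[HOCl] = 10^(pH − pKa) = 10^(7.54 − 7.45) = 1.23; fraction as HOCl = 1/(1 + 1.23) = 0.4484.
Free chlorine required for 1.95 ppm HOCl: 1.95 / 0.4484 = 4.349 ppm.
FC to add: 4.349 − 0.2 = 4.149 mg/L as Cl₂.
Cl₂ equivalent: 4.149 mg/L × 11,200 L = 46.47 g.
Product at 67.3% available Cl: 46.47 / 0.673 = 69.05 g.

69.0 g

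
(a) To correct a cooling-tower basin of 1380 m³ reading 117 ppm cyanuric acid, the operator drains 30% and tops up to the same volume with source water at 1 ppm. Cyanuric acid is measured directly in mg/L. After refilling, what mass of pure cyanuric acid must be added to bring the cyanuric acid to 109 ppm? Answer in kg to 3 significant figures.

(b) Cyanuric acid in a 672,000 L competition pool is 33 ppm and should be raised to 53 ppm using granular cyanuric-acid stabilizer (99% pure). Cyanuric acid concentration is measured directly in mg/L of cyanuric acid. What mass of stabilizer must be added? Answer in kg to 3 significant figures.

(a) Volume: 1380 m³ = 1,380,000 L.
(a) After draining 30% and refilling: 117 × 0.70 + 1 × 0.30 = 82.2 ppm.
(a) Deficit to target: 109 − 82.2 = 26.8 mg/L.
(a) Mass: 26.8 mg/L × 1,380,000 L = 36,980 g cyanuric acid.

(b) CYA to add: (53 − 33) = 20 mg/L × 672,000 L = 13,440 g cyanuric acid.
(b) At 99% purity: 13,440 / 0.99 = 13,580 g product.

(a) 37.0 kg; (b) 13.6 kg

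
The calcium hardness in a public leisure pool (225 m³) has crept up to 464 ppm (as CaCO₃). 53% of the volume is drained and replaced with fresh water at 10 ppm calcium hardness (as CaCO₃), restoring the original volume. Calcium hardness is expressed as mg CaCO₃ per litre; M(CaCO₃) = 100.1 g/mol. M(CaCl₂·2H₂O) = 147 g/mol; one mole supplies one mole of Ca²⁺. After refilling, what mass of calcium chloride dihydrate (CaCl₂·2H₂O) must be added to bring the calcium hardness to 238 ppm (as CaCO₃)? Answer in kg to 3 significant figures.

Volume: 225 m³ = 225,000 L.
After draining 53% and refilling: 464 × 0.47 + 10 × 0.53 = 223.38 ppm.
Deficit to target: 238 − 223.38 = 14.62 mg/L.
As CaCO₃: 14.62 mg/L × 225,000 L = 3290 g; ÷ 100.1 = 32.86 mol Ca²⁺.
Mass: 32.86 × 147 = 4831 g.

4.83 kg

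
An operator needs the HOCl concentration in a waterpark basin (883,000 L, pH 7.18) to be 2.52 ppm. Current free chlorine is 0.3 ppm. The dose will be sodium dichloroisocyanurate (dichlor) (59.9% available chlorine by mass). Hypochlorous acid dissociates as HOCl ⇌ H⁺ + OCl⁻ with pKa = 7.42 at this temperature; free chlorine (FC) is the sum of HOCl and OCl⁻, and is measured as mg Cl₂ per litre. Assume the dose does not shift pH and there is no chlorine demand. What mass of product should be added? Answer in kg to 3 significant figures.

[OCl⁻]/[HOCl] = 10^(pH − pKa) = 10^(7.18 − 7.42) = 0.5754; fraction as HOCl = 1/(1 + 0.5754) = 0.6347.
Free chlorine required for 2.52 ppm HOCl: 2.52 / 0.6347 = 3.97 ppm.
FC to add: 3.97 − 0.3 = 3.67 mg/L as Cl₂.
Cl₂ equivalent: 3.67 mg/L × 883,000 L = 3241 g.
Product at 59.9% available Cl: 3241 / 0.599 = 5410 g.

5.41 kg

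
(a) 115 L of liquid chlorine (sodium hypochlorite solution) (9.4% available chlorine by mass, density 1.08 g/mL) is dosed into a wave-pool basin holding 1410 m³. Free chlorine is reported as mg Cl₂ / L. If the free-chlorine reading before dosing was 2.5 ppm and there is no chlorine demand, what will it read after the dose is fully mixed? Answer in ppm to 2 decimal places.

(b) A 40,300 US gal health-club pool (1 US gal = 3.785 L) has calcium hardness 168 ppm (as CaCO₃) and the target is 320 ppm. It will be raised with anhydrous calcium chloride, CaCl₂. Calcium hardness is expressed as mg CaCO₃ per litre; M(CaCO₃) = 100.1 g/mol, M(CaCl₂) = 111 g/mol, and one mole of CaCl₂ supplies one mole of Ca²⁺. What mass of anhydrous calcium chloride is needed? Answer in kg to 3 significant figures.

(a) 10.78 ppm; (b) 25.7 kg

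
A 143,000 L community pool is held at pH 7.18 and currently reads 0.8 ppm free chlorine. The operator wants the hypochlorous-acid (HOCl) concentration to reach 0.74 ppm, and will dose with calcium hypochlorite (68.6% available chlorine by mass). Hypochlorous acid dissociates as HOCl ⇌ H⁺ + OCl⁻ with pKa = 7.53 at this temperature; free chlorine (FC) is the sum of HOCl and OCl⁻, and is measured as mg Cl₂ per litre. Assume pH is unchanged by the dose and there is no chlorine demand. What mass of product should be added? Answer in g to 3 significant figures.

56.4 g

[OCl⁻]/[HOCl] = 10^(pH − pKa) = 10^(7.18 − 7.53) = 0.4467; fraction as HOCl = 1/(1 + 0.4467) = 0.6912.
Free chlorine required for 0.74 ppm HOCl: 0.74 / 0.6912 = 1.071 ppm.
FC to add: 1.071 − 0.8 = 0.2705 mg/L as Cl₂.
Cl₂ equivalent: 0.2705 mg/L × 143,000 L = 38.69 g.
Product at 68.6% available Cl: 38.69 / 0.686 = 56.4 g.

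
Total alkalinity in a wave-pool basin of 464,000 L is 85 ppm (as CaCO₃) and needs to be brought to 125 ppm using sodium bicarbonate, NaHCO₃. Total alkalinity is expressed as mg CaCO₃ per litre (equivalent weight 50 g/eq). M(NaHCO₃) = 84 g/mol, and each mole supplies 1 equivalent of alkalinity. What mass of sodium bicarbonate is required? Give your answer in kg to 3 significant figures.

31.2 kg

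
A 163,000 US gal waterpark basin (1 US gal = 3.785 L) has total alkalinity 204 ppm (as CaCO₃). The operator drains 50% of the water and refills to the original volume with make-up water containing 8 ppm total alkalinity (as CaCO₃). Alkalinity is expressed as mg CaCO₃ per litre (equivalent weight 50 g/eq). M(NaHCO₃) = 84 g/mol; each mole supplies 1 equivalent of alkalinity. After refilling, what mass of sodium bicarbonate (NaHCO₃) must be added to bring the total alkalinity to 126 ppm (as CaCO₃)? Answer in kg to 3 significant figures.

20.7 kg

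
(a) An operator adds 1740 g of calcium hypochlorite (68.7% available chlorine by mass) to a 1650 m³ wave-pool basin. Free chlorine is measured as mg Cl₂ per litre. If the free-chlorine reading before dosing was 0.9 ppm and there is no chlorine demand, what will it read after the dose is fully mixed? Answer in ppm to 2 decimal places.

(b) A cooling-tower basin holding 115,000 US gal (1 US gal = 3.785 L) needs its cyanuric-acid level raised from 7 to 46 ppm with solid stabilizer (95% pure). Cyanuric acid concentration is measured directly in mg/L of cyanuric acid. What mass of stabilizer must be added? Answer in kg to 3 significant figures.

(a) Volume: 1650 m³ = 1,650,000 L.
(a) Available chlorine delivered: 1740 g × 0.687 = 1195 g as Cl₂.
(a) Concentration rise: 1195 g / 1,650,000 L = 0.7245 mg/L = 0.72 ppm.
(a) Final FC: 0.9 + 0.72 = 1.62 ppm.

(b) Volume: 115,000 US gal × 3.785 L/gal = 435,275 L.
(b) CYA to add: (46 − 7) = 39 mg/L × 435,275 L = 16,980 g cyanuric acid.
(b) At 95% purity: 16,980 / 0.95 = 17,870 g product.

(a) 1.62 ppm; (b) 17.9 kg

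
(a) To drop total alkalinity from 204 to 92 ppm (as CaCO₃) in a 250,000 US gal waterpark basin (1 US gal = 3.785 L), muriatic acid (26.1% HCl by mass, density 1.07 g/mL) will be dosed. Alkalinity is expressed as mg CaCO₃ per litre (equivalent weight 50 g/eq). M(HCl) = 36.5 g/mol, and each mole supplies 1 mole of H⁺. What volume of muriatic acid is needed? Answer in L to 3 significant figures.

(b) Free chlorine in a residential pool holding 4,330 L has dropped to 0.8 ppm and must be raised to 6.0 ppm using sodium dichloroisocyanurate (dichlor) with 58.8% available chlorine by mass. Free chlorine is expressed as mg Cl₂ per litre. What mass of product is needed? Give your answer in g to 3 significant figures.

(a) 277 L; (b) 38.3 g

(a) Volume: 250,000 US gal × 3.785 L/gal = 946,250 L.
(a) Alkalinity to neutralize: (204 − 92) = 112 mg/L as CaCO₃ × 946,250 L = 106,000 g as CaCO₃.
(a) Equivalents of H⁺ required: 106,000 ÷ 50 g/eq = 2120 eq = 2120 mol HCl.
(a) Mass of HCl: 2120 × 36.5 = 77,370 g.
(a) Mass of 26.1% solution: 77,370 / 0.261 = 296,400 g.
(a) Volume: 296,400 g ÷ 1.07 g/mL = 277,000 mL.

(b) Chlorine deficit: 6.0 − 0.8 = 5.2 ppm = 5.2 mg/L as Cl₂.
(b) Cl₂ equivalent needed: 5.2 mg/L × 4,330 L = 22,520 mg = 22.52 g.
(b) Product at 58.8% available chlorine: 22.52 / 0.588 = 38.29 g.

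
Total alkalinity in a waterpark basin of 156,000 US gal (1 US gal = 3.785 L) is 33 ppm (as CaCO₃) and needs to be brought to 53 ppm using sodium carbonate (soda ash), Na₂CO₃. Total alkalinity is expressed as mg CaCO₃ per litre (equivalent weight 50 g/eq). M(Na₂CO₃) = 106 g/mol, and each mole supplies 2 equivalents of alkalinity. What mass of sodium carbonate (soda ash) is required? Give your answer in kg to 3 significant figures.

12.5 kg

Volume: 156,000 US gal × 3.785 L/gal = 590,460 L.
Alkalinity to add: (53 − 33) = 20 mg/L as CaCO₃ × 590,460 L = 11,810 g as CaCO₃.
Equivalents: 11,810 g ÷ 50 g/eq = 236.2 eq.
Each mole of Na₂CO₃ supplies 2 eq, so 236.2 / 2 = 118.1 mol.
Mass: 118.1 mol × 106 g/mol = 12,520 g.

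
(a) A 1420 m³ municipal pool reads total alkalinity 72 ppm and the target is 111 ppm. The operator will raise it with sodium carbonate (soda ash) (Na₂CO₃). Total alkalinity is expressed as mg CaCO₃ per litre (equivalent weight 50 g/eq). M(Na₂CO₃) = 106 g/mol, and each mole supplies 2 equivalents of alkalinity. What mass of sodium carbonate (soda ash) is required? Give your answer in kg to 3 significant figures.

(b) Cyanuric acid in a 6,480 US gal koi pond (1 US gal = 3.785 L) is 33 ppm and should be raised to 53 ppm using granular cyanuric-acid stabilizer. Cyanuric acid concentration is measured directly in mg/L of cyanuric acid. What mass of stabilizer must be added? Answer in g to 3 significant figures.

(a) Volume: 1420 m³ = 1,420,000 L.
(a) Alkalinity to add: (111 − 72) = 39 mg/L as CaCO₃ × 1,420,000 L = 55,380 g as CaCO₃.
(a) Equivalents: 55,380 g ÷ 50 g/eq = 1108 eq.
(a) Each mole of Na₂CO₃ supplies 2 eq, so 1108 / 2 = 553.8 mol.
(a) Mass: 553.8 mol × 106 g/mol = 58,700 g.

(b) Volume: 6,480 US gal × 3.785 L/gal = 24,527 L.
(b) CYA to add: (53 − 33) = 20 mg/L × 24,527 L = 490.5 g cyanuric acid.

(a) 58.7 kg; (b) 491 g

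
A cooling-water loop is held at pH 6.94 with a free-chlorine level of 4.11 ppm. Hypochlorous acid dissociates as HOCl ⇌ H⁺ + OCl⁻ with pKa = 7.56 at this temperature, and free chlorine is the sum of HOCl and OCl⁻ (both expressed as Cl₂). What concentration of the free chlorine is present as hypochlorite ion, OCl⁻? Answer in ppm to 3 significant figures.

0.795 ppm

[OCl⁻]/[HOCl] = 10^(pH − pKa) = 10^(6.94 − 7.56) = 10^-0.62 = 0.2399.
Fraction as HOCl = 1 / (1 + 0.2399) = 0.8065.
OCl⁻ = (1 − 0.8065) × 4.11 ppm = 0.7952 ppm.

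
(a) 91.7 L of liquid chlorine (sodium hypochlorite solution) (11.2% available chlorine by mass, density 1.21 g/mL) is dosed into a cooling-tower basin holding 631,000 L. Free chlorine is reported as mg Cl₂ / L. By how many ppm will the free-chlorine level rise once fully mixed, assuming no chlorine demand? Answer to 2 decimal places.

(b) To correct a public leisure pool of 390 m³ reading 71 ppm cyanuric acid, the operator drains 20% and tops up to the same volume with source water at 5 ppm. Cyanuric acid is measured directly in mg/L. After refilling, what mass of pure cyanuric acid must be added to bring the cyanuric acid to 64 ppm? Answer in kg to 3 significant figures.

(a) 19.69 ppm; (b) 2.42 kg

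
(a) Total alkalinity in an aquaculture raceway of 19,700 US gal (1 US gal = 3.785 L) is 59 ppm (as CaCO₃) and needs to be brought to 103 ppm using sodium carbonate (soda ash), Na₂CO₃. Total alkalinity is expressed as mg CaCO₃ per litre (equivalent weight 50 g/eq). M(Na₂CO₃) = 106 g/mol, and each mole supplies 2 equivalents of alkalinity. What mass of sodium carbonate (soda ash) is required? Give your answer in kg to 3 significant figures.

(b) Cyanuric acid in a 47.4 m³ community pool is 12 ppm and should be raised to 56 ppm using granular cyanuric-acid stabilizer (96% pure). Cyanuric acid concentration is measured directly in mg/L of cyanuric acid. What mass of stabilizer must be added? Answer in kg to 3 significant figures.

(a) 3.48 kg; (b) 2.17 kg

(a) Volume: 19,700 US gal × 3.785 L/gal = 74,564 L.
(a) Alkalinity to add: (103 − 59) = 44 mg/L as CaCO₃ × 74,564 L = 3281 g as CaCO₃.
(a) Equivalents: 3281 g ÷ 50 g/eq = 65.62 eq.
(a) Each mole of Na₂CO₃ supplies 2 eq, so 65.62 / 2 = 32.81 mol.
(a) Mass: 32.81 mol × 106 g/mol = 3478 g.

(b) Volume: 47.4 m³ = 47,400 L.
(b) CYA to add: (56 − 12) = 44 mg/L × 47,400 L = 2086 g cyanuric acid.
(b) At 96% purity: 2086 / 0.96 = 2172 g product.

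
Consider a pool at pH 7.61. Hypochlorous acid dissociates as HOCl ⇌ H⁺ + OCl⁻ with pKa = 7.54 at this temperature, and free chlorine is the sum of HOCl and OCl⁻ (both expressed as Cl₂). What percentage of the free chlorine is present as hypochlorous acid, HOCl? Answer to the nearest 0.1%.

46.0%

[OCl⁻]/[HOCl] = 10^(pH − pKa) = 10^(7.61 − 7.54) = 10^0.07 = 1.175.
Fraction as HOCl = 1 / (1 + 1.175) = 0.4598.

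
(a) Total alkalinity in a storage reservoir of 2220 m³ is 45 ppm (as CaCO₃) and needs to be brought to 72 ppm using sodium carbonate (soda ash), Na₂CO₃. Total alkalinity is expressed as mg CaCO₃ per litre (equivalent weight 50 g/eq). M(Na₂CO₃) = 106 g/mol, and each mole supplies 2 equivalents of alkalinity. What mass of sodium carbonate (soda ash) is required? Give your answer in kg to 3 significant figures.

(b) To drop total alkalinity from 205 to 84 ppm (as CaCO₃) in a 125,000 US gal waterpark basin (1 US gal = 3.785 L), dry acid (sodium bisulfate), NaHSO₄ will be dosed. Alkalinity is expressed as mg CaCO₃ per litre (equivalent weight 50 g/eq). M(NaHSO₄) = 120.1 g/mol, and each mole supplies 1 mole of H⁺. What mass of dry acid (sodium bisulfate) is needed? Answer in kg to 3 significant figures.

(a) Volume: 2220 m³ = 2,220,000 L.
(a) Alkalinity to add: (72 − 45) = 27 mg/L as CaCO₃ × 2,220,000 L = 59,940 g as CaCO₃.
(a) Equivalents: 59,940 g ÷ 50 g/eq = 1199 eq.
(a) Each mole of Na₂CO₃ supplies 2 eq, so 1199 / 2 = 599.4 mol.
(a) Mass: 599.4 mol × 106 g/mol = 63,540 g.

(b) Volume: 125,000 US gal × 3.785 L/gal = 473,125 L.
(b) Alkalinity to neutralize: (205 − 84) = 121 mg/L as CaCO₃ × 473,125 L = 57,250 g as CaCO₃.
(b) Equivalents of H⁺ required: 57,250 ÷ 50 g/eq = 1145 eq = 1145 mol NaHSO₄.
(b) Mass of NaHSO₄: 1145 × 120.1 = 137,500 g.

(a) 63.5 kg; (b) 138 kg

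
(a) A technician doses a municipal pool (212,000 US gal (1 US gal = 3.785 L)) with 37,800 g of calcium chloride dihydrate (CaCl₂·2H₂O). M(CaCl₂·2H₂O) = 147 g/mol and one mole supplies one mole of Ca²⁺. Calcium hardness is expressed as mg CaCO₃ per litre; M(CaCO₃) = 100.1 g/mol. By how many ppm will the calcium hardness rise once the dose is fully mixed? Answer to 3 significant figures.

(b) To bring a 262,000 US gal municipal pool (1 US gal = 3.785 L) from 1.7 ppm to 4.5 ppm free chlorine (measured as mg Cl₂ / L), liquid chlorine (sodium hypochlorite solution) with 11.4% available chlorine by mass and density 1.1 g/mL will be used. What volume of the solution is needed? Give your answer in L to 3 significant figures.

(a) Volume: 212,000 US gal × 3.785 L/gal = 802,420 L.
(a) Moles of Ca²⁺: 37,800 g ÷ 147 g/mol = 257.1 mol.
(a) As CaCO₃: 257.1 mol × 100.1 g/mol = 25,740 g.
(a) Rise: 25,740 g / 802,420 L × 1000 = 32.08 mg/L.

(b) Volume: 262,000 US gal × 3.785 L/gal = 991,670 L.
(b) Chlorine deficit: 4.5 − 1.7 = 2.8 ppm = 2.8 mg/L as Cl₂.
(b) Cl₂ equivalent needed: 2.8 mg/L × 991,670 L = 2,777,000 mg = 2777 g.
(b) Product at 11.4% available chlorine: 2777 / 0.114 = 24,360 g.
(b) Volume at density 1.1 g/mL: 24,360 g ÷ 1.1 g/mL = 22,140 mL.

(a) 32.1 ppm; (b) 22.1 L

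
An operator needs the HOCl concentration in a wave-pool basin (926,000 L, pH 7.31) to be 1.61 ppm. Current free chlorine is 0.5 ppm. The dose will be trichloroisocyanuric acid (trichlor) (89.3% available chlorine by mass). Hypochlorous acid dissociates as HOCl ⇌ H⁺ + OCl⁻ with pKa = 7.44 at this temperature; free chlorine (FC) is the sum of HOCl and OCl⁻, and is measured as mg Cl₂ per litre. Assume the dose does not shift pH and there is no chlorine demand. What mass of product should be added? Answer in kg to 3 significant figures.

2.39 kg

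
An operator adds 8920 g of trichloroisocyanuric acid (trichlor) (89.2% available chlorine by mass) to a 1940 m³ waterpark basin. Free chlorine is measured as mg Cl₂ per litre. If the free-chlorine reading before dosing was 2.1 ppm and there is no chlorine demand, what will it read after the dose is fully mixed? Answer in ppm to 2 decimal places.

6.20 ppm

Volume: 1940 m³ = 1,940,000 L.
Available chlorine delivered: 8920 g × 0.892 = 7957 g as Cl₂.
Concentration rise: 7957 g / 1,940,000 L = 4.101 mg/L = 4.10 ppm.
Final FC: 2.1 + 4.10 = 6.20 ppm.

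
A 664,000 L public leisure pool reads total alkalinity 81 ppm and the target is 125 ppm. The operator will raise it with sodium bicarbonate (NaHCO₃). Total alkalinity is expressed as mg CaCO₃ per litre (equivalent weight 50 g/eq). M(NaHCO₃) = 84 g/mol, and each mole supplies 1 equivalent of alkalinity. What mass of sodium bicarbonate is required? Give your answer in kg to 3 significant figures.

49.1 kg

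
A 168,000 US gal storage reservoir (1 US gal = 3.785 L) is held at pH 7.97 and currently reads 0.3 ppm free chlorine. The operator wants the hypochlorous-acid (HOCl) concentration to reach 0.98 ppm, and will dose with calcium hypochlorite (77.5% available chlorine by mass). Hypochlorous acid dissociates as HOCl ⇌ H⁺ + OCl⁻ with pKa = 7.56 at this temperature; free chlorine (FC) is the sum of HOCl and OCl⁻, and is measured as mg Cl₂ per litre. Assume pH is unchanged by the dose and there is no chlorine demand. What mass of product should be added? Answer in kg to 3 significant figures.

2.62 kg

Volume: 168,000 US gal × 3.785 L/gal = 635,880 L.
[OCl⁻]/[HOCl] = 10^(pH − pKa) = 10^(7.97 − 7.56) = 2.57; fraction as HOCl = 1/(1 + 2.57) = 0.2801.
Free chlorine required for 0.98 ppm HOCl: 0.98 / 0.2801 = 3.499 ppm.
FC to add: 3.499 − 0.3 = 3.199 mg/L as Cl₂.
Cl₂ equivalent: 3.199 mg/L × 635,880 L = 2034 g.
Product at 77.5% available Cl: 2034 / 0.775 = 2625 g.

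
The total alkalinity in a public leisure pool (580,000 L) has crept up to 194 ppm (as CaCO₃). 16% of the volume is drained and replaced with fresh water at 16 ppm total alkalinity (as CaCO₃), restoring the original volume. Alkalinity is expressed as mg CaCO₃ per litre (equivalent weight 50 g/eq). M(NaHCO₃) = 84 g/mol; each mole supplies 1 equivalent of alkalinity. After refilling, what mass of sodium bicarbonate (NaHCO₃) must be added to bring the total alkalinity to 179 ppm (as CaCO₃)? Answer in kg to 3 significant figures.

After draining 16% and refilling: 194 × 0.84 + 16 × 0.16 = 165.52 ppm.
Deficit to target: 179 − 165.52 = 13.48 mg/L.
As CaCO₃: 13.48 mg/L × 580,000 L = 7818 g; ÷ 50 g/eq ÷ 1 = 156.4 mol NaHCO₃.
Mass: 156.4 × 84 = 13,130 g.

13.1 kg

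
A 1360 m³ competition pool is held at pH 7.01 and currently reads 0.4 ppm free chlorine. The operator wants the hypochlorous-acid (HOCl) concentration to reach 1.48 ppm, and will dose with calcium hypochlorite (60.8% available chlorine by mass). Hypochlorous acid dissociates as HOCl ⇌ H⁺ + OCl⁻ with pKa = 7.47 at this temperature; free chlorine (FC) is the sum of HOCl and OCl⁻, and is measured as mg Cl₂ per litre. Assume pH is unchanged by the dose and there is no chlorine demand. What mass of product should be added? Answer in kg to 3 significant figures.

3.56 kg

Volume: 1360 m³ = 1,360,000 L.
[OCl⁻]/[HOCl] = 10^(pH − pKa) = 10^(7.01 − 7.47) = 0.3467; fraction as HOCl = 1/(1 + 0.3467) = 0.7425.
Free chlorine required for 1.48 ppm HOCl: 1.48 / 0.7425 = 1.993 ppm.
FC to add: 1.993 − 0.4 = 1.593 mg/L as Cl₂.
Cl₂ equivalent: 1.593 mg/L × 1,360,000 L = 2167 g.
Product at 60.8% available Cl: 2167 / 0.608 = 3564 g.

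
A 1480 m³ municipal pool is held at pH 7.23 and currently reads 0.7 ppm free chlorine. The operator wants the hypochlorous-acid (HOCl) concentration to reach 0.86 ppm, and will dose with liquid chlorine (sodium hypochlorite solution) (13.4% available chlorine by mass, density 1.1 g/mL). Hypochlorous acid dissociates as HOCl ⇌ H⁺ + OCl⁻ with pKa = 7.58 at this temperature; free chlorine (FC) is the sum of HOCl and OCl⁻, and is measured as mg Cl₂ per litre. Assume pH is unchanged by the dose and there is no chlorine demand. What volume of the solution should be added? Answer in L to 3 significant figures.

Volume: 1480 m³ = 1,480,000 L.
[OCl⁻]/[HOCl] = 10^(pH − pKa) = 10^(7.23 − 7.58) = 0.4467; fraction as HOCl = 1/(1 + 0.4467) = 0.6912.
Free chlorine required for 0.86 ppm HOCl: 0.86 / 0.6912 = 1.244 ppm.
FC to add: 1.244 − 0.7 = 0.5441 mg/L as Cl₂.
Cl₂ equivalent: 0.5441 mg/L × 1,480,000 L = 805.3 g.
Product at 13.4% available Cl: 805.3 / 0.134 = 6010 g.
Volume: 6010 g ÷ 1.1 g/mL = 5464 mL.

5.46 L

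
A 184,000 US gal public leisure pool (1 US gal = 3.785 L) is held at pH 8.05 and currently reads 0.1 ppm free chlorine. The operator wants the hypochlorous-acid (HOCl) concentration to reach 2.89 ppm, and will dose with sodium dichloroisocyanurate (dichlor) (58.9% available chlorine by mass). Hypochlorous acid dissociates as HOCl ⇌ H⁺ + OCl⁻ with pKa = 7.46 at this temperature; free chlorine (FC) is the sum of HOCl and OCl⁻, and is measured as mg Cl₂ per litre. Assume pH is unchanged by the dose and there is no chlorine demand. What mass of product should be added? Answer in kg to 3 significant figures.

Volume: 184,000 US gal × 3.785 L/gal = 696,440 L.
[OCl⁻]/[HOCl] = 10^(pH − pKa) = 10^(8.05 − 7.46) = 3.89; fraction as HOCl = 1/(1 + 3.89) = 0.2045.
Free chlorine required for 2.89 ppm HOCl: 2.89 / 0.2045 = 14.13 ppm.
FC to add: 14.13 − 0.1 = 14.03 mg/L as Cl₂.
Cl₂ equivalent: 14.03 mg/L × 696,440 L = 9773 g.
Product at 58.9% available Cl: 9773 / 0.589 = 16,590 g.

16.6 kg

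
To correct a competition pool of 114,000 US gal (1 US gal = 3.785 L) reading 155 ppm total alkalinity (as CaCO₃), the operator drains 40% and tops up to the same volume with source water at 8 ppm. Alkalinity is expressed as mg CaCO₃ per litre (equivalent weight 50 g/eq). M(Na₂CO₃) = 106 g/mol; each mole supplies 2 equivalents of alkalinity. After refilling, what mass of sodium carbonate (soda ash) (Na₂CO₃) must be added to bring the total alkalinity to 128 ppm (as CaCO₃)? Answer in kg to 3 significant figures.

Volume: 114,000 US gal × 3.785 L/gal = 431,490 L.
After draining 40% and refilling: 155 × 0.60 + 8 × 0.40 = 96.2 ppm.
Deficit to target: 128 − 96.2 = 31.8 mg/L.
As CaCO₃: 31.8 mg/L × 431,490 L = 13,720 g; ÷ 50 g/eq ÷ 2 = 137.2 mol Na₂CO₃.
Mass: 137.2 × 106 = 14,540 g.

14.5 kg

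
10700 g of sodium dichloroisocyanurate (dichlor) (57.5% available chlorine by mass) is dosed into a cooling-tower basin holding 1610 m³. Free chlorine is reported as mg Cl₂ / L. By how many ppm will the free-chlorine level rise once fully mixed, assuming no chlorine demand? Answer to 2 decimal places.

3.82 ppm

Volume: 1610 m³ = 1,610,000 L.
Available chlorine delivered: 10,700 g × 0.575 = 6152 g as Cl₂.
Concentration rise: 6152 g / 1,610,000 L = 3.821 mg/L = 3.82 ppm.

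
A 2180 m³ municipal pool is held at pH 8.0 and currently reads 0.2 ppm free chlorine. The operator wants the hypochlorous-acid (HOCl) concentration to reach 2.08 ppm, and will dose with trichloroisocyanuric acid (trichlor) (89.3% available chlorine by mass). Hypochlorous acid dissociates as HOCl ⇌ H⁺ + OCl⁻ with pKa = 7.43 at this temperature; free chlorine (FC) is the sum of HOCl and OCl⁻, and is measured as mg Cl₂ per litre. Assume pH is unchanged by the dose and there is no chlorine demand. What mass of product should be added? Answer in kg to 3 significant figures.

23.5 kg

Volume: 2180 m³ = 2,180,000 L.
[OCl⁻]/[HOCl] = 10^(pH − pKa) = 10^(8.0 − 7.43) = 3.715; fraction as HOCl = 1/(1 + 3.715) = 0.2121.
Free chlorine required for 2.08 ppm HOCl: 2.08 / 0.2121 = 9.808 ppm.
FC to add: 9.808 − 0.2 = 9.608 mg/L as Cl₂.
Cl₂ equivalent: 9.608 mg/L × 2,180,000 L = 20,950 g.
Product at 89.3% available Cl: 20,950 / 0.893 = 23,450 g.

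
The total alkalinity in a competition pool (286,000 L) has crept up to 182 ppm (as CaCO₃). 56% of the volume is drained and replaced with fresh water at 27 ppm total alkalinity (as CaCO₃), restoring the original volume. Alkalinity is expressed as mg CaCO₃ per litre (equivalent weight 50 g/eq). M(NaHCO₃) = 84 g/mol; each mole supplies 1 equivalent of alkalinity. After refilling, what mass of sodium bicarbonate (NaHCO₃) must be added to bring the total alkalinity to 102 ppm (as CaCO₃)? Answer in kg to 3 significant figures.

3.27 kg

After draining 56% and refilling: 182 × 0.44 + 27 × 0.56 = 95.2 ppm.
Deficit to target: 102 − 95.2 = 6.8 mg/L.
As CaCO₃: 6.8 mg/L × 286,000 L = 1945 g; ÷ 50 g/eq ÷ 1 = 38.9 mol NaHCO₃.
Mass: 38.9 × 84 = 3267 g.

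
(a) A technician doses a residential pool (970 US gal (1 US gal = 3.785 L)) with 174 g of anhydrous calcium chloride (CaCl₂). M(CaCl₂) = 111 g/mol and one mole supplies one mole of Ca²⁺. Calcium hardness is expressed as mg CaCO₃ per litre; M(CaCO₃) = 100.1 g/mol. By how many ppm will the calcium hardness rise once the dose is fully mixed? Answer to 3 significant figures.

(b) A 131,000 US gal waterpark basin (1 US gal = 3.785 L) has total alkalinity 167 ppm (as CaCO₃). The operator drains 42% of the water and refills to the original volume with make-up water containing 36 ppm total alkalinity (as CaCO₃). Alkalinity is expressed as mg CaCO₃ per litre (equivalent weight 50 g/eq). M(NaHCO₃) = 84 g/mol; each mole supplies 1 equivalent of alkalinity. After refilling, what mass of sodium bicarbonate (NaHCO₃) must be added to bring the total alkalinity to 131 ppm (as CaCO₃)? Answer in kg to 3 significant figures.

(a) 42.7 ppm; (b) 15.8 kg

(a) Volume: 970 US gal × 3.785 L/gal = 3,671 L.
(a) Moles of Ca²⁺: 174 g ÷ 111 g/mol = 1.568 mol.
(a) As CaCO₃: 1.568 mol × 100.1 g/mol = 156.9 g.
(a) Rise: 156.9 g / 3,671 L × 1000 = 42.74 mg/L.

(b) Volume: 131,000 US gal × 3.785 L/gal = 495,835 L.
(b) After draining 42% and refilling: 167 × 0.58 + 36 × 0.42 = 111.98 ppm.
(b) Deficit to target: 131 − 111.98 = 19.02 mg/L.
(b) As CaCO₃: 19.02 mg/L × 495,835 L = 9431 g; ÷ 50 g/eq ÷ 1 = 188.6 mol NaHCO₃.
(b) Mass: 188.6 × 84 = 15,840 g.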